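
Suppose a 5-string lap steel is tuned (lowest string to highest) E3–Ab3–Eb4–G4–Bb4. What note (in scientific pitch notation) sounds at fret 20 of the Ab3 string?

E5

Ab3 is MIDI 56. Adding 20 gives 76, which is E5.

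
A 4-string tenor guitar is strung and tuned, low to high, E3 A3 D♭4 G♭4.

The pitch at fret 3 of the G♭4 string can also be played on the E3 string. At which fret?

17

Fret 3 on G♭4 is MIDI 66 + 3 = 69 (A4). On the E3 string (open MIDI 52), that pitch is 69 − 52 = fret 17.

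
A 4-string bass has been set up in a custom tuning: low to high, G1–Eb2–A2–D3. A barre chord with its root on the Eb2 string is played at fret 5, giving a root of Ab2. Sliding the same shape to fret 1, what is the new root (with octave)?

E2

Moving from fret 5 to fret 1 shifts the root by -4 semitones.
Ab2 down 4 semitones is E2.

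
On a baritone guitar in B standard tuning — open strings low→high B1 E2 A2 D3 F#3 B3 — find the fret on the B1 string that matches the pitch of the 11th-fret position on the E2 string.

Fret 11 on E2 is MIDI 40 + 11 = 51 (D#3). On the B1 string (open MIDI 35), that pitch is 51 − 35 = fret 16.

16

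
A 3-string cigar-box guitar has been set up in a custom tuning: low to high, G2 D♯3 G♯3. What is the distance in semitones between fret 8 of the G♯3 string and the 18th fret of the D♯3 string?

G♯3 at fret 8 → E4 (MIDI 64); D♯3 at fret 18 → A4 (MIDI 69).
64 − 69 = -5, so the two pitches are 5 semitones apart, with A4 the higher.

5 semitones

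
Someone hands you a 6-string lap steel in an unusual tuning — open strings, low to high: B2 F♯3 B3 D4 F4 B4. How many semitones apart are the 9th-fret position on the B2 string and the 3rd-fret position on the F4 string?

B2 at fret 9 → G♯3 (MIDI 56); F4 at fret 3 → G♯4 (MIDI 68).
56 − 68 = -12, so the two pitches are 12 semitones apart, with G♯4 the higher.

12 semitones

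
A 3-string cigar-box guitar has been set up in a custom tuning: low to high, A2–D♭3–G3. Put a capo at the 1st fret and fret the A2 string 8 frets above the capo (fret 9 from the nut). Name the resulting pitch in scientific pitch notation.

G♭3

The capo raises the open A2 by 1 semitone to B♭2; fretting 8 more gives A2 + 1 + 8 = A2 + 9 semitones = G♭3.
(Also written F♯.)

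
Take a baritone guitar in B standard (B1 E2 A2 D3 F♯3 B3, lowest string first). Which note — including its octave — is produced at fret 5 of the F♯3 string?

B3

The open F♯3 string plus 5 semitones: F#–G–G#–A–A#–B.
No B→C boundary is crossed, so the octave stays at 3.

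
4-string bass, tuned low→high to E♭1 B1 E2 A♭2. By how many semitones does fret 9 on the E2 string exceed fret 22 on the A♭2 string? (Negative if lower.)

-17 semitones

E2 at fret 9 → D♭3 (MIDI 49); A♭2 at fret 22 → G♭4 (MIDI 66).
49 − 66 = -17, so the two pitches are 17 semitones apart.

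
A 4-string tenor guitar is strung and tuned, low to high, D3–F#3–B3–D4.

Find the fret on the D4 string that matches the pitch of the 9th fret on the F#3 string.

Fret 9 on F#3 is MIDI 54 + 9 = 63 (D#4). On the D4 string (open MIDI 62), that pitch is 63 − 62 = fret 1.

1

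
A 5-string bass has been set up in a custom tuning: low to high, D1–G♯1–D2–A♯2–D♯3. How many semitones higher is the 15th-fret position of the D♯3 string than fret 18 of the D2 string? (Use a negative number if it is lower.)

10 semitones

D♯3 at fret 15 → F♯4 (MIDI 66); D2 at fret 18 → G♯3 (MIDI 56).
66 − 56 = 10, so the two pitches are 10 semitones apart.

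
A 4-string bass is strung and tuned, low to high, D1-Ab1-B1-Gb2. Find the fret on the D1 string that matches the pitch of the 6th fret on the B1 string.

15

Fret 6 on B1 is MIDI 35 + 6 = 41 (F2). On the D1 string (open MIDI 26), that pitch is 41 − 26 = fret 15.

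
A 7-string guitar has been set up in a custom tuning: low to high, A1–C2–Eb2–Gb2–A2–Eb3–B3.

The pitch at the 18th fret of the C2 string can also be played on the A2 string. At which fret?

Fret 18 on C2 is MIDI 36 + 18 = 54 (Gb3). On the A2 string (open MIDI 45), that pitch is 54 − 45 = fret 9.

9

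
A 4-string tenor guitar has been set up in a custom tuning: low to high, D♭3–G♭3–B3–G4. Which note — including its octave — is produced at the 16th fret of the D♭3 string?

Each fret is one semitone, so D♭3 + 16 = F4.

F4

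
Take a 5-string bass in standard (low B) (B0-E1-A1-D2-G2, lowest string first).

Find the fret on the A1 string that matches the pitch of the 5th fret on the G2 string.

15

Fret 5 on G2 is MIDI 43 + 5 = 48 (C3). On the A1 string (open MIDI 33), that pitch is 48 − 33 = fret 15.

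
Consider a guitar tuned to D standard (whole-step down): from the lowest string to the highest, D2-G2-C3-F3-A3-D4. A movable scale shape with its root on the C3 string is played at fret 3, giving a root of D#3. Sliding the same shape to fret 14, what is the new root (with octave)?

Moving from fret 3 to fret 14 shifts the root by 11 semitones.
D#3 up 11 semitones is D4.

D4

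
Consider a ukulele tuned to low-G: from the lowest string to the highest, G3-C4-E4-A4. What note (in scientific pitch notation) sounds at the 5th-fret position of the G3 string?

C4

Each fret is one semitone, so G3 + 5 = C4.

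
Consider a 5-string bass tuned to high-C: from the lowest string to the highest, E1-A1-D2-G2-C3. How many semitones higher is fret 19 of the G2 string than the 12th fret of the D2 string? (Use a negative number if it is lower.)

12 semitones

G2 at fret 19 → D4 (MIDI 62); D2 at fret 12 → D3 (MIDI 50).
62 − 50 = 12, so the two pitches are 12 semitones apart.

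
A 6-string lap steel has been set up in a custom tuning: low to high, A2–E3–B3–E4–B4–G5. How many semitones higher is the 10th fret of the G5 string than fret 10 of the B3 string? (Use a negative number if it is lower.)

G5 at fret 10 → F6 (MIDI 89); B3 at fret 10 → A4 (MIDI 69).
89 − 69 = 20, so the two pitches are 20 semitones apart.

20 semitones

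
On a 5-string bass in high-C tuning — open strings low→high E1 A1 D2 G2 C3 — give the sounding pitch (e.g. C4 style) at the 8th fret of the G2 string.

Each fret is one semitone, so G2 + 8 = D#3.

D#3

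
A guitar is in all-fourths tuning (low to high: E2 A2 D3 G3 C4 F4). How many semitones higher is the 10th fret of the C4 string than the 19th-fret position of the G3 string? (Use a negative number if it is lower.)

C4 at fret 10 → A#4 (MIDI 70); G3 at fret 19 → D5 (MIDI 74).
70 − 74 = -4, so the two pitches are 4 semitones apart.

-4 semitones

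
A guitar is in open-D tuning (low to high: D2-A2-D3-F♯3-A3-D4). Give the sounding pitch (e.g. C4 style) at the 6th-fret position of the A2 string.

D♯3

The open A2 string plus 6 semitones: A–A#–B–C–C#–D–D#.
The walk passes from B into C once, so the octave number goes from 2 to 3.
(Equivalently spelled E♭3.)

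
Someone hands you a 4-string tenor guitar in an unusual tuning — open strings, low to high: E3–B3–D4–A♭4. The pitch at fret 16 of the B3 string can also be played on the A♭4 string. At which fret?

Fret 16 on B3 is MIDI 59 + 16 = 75 (E♭5). On the A♭4 string (open MIDI 68), that pitch is 75 − 68 = fret 7.

7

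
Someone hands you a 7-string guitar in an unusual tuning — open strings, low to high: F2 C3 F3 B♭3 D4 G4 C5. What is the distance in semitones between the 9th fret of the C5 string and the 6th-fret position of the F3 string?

22 semitones

C5 at fret 9 → A5 (MIDI 81); F3 at fret 6 → B3 (MIDI 59).
81 − 59 = 22, so the two pitches are 22 semitones apart, with A5 the higher.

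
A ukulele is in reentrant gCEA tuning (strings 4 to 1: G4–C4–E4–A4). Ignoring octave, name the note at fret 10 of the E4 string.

E4 is MIDI 64. Adding 10 gives 74; 74 mod 12 = 2, i.e. D.

D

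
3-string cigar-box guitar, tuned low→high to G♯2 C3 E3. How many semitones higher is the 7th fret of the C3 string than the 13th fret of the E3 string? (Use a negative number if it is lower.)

-10 semitones

C3 at fret 7 → G3 (MIDI 55); E3 at fret 13 → F4 (MIDI 65).
55 − 65 = -10, so the two pitches are 10 semitones apart.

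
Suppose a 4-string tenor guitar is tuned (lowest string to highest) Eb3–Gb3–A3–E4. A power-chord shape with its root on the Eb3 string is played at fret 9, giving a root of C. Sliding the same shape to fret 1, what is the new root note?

E

Moving from fret 9 to fret 1 shifts the root by -8 semitones.
C down 8 semitones is E.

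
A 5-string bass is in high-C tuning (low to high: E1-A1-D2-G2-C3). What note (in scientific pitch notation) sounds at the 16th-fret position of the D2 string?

F#3

The open D2 string plus 16 semitones: D–D#–E–F–…–E–F–F#.
The walk passes from B into C once, so the octave number goes from 2 to 3.
(Equivalently spelled Gb3.)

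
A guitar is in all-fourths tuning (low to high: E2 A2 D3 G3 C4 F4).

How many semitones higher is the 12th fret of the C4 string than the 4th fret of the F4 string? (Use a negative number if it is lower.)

3 semitones

C4 at fret 12 → C5 (MIDI 72); F4 at fret 4 → A4 (MIDI 69).
72 − 69 = 3, so the two pitches are 3 semitones apart.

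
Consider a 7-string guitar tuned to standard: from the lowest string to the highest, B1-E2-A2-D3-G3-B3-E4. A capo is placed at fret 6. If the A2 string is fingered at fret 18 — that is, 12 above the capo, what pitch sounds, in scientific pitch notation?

D#4

The capo raises the open A2 by 6 semitones to D#3; fretting 12 more gives A2 + 6 + 12 = A2 + 18 semitones = D#4.
(Also written Eb.)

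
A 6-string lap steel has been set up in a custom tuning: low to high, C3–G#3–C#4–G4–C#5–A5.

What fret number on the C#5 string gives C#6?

12

C#6 is 12 semitones above the open C#5 (C#–D–D#–E–…–B–C–C#), so it sits at fret 12.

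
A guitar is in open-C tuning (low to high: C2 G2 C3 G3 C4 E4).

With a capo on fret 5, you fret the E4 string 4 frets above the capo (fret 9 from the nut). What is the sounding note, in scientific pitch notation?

The capo raises the open E4 by 5 semitones to A4; fretting 4 more gives E4 + 5 + 4 = E4 + 9 semitones = C♯5.

C♯5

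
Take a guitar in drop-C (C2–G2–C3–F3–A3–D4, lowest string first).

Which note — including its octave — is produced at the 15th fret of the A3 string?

Each fret is one semitone, so A3 + 15 = C5.

C5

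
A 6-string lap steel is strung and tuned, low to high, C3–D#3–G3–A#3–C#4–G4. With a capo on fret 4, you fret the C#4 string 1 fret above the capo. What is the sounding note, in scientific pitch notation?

The capo raises the open C#4 by 4 semitones to F4; fretting 1 more gives C#4 + 4 + 1 = C#4 + 5 semitones = F#4.

F#4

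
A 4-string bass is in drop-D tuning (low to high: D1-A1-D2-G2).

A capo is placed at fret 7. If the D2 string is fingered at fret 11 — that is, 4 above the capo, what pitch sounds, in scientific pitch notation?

The capo raises the open D2 by 7 semitones to A2; fretting 4 more gives D2 + 7 + 4 = D2 + 11 semitones = C#3.
(Also written Db.)

C#3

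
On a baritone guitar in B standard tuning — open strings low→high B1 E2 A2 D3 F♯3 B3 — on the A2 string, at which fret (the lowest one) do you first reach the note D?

5

From A2, count semitones up the chromatic scale until reaching D: A–A#–B–C–C#–D — 5 steps.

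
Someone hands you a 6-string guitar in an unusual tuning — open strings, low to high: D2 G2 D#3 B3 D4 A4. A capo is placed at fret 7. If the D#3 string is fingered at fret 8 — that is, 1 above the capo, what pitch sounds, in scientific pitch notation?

The capo raises the open D#3 by 7 semitones to A#3; fretting 1 more gives D#3 + 7 + 1 = D#3 + 8 semitones = B3.

B3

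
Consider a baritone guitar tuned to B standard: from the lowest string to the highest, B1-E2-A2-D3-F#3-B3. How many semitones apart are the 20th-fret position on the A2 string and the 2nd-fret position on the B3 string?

4 semitones

A2 at fret 20 → F4 (MIDI 65); B3 at fret 2 → C#4 (MIDI 61).
65 − 61 = 4, so the two pitches are 4 semitones apart, with F4 the higher.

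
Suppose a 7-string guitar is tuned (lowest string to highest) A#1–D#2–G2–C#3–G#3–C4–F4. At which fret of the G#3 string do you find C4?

4

C4 is 4 semitones above the open G#3 (G#–A–A#–B–C), so it sits at fret 4.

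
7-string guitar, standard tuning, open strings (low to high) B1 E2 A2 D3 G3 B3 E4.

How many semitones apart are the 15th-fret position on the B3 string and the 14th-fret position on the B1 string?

25 semitones

B3 at fret 15 → D5 (MIDI 74); B1 at fret 14 → C♯3 (MIDI 49).
74 − 49 = 25, so the two pitches are 25 semitones apart, with D5 the higher.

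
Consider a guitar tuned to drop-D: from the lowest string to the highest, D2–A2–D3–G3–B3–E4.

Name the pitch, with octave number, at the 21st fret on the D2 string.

B3

Each fret is one semitone, so D2 + 21 = B3.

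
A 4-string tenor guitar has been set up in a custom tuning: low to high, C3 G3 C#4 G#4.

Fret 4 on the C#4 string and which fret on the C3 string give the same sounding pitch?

Fret 4 on C#4 is MIDI 61 + 4 = 65 (F4). On the C3 string (open MIDI 48), that pitch is 65 − 48 = fret 17.

17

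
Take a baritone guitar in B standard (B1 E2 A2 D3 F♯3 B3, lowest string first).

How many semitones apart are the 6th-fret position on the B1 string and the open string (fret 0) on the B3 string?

B1 at fret 6 → F2 (MIDI 41); B3 at fret 0 → B3 (MIDI 59).
41 − 59 = -18, so the two pitches are 18 semitones apart, with B3 the higher.

18 semitones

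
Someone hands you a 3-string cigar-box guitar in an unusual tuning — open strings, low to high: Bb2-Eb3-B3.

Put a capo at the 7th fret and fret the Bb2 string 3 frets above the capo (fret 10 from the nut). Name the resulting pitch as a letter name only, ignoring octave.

The capo raises the open Bb2 by 7 semitones to F3; fretting 3 more gives Bb2 + 7 + 3 = Bb2 + 10 semitones, landing on Ab.

Ab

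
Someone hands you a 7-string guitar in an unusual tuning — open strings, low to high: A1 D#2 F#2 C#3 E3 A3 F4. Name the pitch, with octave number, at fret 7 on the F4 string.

C5

F4 is MIDI 65. Adding 7 gives 72, which is C5.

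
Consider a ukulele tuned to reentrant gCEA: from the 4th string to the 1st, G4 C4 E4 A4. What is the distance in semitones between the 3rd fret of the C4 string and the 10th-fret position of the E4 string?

C4 at fret 3 → D#4 (MIDI 63); E4 at fret 10 → D5 (MIDI 74).
63 − 74 = -11, so the two pitches are 11 semitones apart, with D5 the higher.

11 semitones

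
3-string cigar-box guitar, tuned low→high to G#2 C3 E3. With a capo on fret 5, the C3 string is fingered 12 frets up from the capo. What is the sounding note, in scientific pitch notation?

F4

The capo raises the open C3 by 5 semitones to F3; fretting 12 more gives C3 + 5 + 12 = C3 + 17 semitones = F4.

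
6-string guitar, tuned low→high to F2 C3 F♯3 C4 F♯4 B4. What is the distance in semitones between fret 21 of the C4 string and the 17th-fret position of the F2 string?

C4 at fret 21 → A5 (MIDI 81); F2 at fret 17 → A♯3 (MIDI 58).
81 − 58 = 23, so the two pitches are 23 semitones apart, with A5 the higher.

23 semitones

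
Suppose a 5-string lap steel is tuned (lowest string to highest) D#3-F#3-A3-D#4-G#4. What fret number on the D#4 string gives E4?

1

E4 is 1 semitone above the open D#4 (D#–E), so it sits at fret 1.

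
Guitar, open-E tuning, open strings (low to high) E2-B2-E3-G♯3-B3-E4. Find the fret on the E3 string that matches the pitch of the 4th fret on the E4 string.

E4 at fret 4 is E4 + 4 semitones = G♯4.
The open E3 string is 12 semitones below the open E4, so the same pitch on the E3 string lies at fret 4 + 12 = 16.

16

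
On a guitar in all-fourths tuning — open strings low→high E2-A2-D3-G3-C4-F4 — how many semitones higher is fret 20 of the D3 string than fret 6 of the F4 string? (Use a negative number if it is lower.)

D3 at fret 20 → A#4 (MIDI 70); F4 at fret 6 → B4 (MIDI 71).
70 − 71 = -1, so the two pitches are 1 semitone apart.

-1 semitone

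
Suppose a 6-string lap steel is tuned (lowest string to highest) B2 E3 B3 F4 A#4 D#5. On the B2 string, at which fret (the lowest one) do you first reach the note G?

8

From B2, count semitones up the chromatic scale until reaching G: B–C–C#–D–D#–E–F–F#–G — 8 steps.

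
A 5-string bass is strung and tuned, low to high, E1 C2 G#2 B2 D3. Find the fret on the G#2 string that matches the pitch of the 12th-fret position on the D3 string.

D3 at fret 12 is D3 + 12 semitones = D4.
The open G#2 string is 6 semitones below the open D3, so the same pitch on the G#2 string lies at fret 12 + 6 = 18.

18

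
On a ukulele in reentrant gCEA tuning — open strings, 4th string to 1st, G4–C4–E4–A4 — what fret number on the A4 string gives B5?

14

B5 is 14 semitones above the open A4 (A–A#–B–C–…–A–A#–B), so it sits at fret 14.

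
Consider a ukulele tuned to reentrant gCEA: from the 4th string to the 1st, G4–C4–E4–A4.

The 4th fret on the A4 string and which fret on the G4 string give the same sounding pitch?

6

A4 at fret 4 is A4 + 4 semitones = C#5.
The open G4 string is 2 semitones below the open A4, so the same pitch on the G4 string lies at fret 4 + 2 = 6.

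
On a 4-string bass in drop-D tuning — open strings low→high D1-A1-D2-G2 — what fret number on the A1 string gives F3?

20

F3 is 20 semitones above the open A1 (A–A#–B–C–…–D#–E–F), so it sits at fret 20.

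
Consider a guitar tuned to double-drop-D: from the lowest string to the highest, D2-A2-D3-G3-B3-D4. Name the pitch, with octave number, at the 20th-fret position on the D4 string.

A#5

Each fret is one semitone, so D4 + 20 = A#5.
(Equivalently spelled Bb5.)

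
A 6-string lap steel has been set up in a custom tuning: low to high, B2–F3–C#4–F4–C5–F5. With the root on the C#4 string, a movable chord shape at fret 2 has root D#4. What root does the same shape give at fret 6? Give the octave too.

G4

Moving from fret 2 to fret 6 shifts the root by 4 semitones.
D#4 up 4 semitones is G4.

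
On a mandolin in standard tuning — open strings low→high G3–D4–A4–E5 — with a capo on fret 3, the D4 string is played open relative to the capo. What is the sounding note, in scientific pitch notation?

The capo raises the open D4 by 3 semitones to F4; fretting 0 more gives D4 + 3 + 0 = D4 + 3 semitones = F4.

F4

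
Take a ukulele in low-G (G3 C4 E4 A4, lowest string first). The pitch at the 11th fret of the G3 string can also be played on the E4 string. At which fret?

2

G3 at fret 11 is G3 + 11 semitones = F#4.
The open E4 string is 9 semitones above the open G3, so the same pitch on the E4 string lies at fret 11 − 9 = 2.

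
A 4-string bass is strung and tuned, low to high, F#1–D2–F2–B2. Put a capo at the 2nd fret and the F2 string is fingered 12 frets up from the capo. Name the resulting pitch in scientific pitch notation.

G3

The capo raises the open F2 by 2 semitones to G2; fretting 12 more gives F2 + 2 + 12 = F2 + 14 semitones = G3.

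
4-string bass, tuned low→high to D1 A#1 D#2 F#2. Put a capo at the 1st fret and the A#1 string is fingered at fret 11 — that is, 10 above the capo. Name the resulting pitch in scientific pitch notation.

A2

The capo raises the open A#1 by 1 semitone to B1; fretting 10 more gives A#1 + 1 + 10 = A#1 + 11 semitones = A2.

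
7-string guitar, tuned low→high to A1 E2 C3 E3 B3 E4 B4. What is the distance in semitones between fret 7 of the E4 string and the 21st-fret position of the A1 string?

E4 at fret 7 → B4 (MIDI 71); A1 at fret 21 → F#3 (MIDI 54).
71 − 54 = 17, so the two pitches are 17 semitones apart, with B4 the higher.

17 semitones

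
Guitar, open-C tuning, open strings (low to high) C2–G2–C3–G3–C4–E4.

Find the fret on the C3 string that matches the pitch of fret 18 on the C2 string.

Fret 18 on C2 is MIDI 36 + 18 = 54 (F#3). On the C3 string (open MIDI 48), that pitch is 54 − 48 = fret 6.

6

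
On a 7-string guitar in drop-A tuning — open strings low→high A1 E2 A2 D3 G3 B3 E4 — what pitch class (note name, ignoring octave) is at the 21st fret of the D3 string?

The open D3 string plus 21 semitones: D–D#–E–F–…–A–A#–B.

B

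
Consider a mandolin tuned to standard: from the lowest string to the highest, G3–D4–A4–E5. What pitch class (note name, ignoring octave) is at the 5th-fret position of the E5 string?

A

E5 is MIDI 76. Adding 5 gives 81; 81 mod 12 = 9, i.e. A.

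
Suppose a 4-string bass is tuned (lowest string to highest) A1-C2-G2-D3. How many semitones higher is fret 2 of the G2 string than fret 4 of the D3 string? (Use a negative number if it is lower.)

-9 semitones

G2 at fret 2 → A2 (MIDI 45); D3 at fret 4 → Gb3 (MIDI 54).
45 − 54 = -9, so the two pitches are 9 semitones apart.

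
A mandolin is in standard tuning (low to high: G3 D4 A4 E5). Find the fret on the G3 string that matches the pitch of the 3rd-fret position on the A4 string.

17

A4 at fret 3 is A4 + 3 semitones = C5.
The open G3 string is 14 semitones below the open A4, so the same pitch on the G3 string lies at fret 3 + 14 = 17.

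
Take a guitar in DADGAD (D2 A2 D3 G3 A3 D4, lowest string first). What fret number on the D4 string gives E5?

E5 is 14 semitones above the open D4 (D–D#–E–F–…–D–D#–E), so it sits at fret 14.

14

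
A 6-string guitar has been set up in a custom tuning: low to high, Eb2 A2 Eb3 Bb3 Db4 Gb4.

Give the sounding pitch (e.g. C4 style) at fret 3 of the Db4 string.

E4

Each fret is one semitone, so Db4 + 3 = E4.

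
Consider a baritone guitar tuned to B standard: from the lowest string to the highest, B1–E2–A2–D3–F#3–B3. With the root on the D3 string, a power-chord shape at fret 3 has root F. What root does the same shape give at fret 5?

G

Moving from fret 3 to fret 5 shifts the root by 2 semitones.
F up 2 semitones is G.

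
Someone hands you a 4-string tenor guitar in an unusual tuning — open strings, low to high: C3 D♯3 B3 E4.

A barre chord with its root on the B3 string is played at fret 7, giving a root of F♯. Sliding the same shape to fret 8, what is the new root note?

G

Moving from fret 7 to fret 8 shifts the root by 1 semitone.
F♯ up 1 semitone is G.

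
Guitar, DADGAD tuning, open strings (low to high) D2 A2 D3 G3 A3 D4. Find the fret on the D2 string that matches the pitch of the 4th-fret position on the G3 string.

G3 at fret 4 is G3 + 4 semitones = B3.
The open D2 string is 17 semitones below the open G3, so the same pitch on the D2 string lies at fret 4 + 17 = 21.

21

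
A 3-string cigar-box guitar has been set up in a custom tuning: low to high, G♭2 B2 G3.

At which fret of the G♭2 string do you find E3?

10

E3 is 10 semitones above the open G♭2 (Gb–G–Ab–A–…–D–Eb–E), so it sits at fret 10.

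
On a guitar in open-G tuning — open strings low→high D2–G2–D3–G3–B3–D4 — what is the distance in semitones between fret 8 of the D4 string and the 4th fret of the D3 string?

16 semitones

D4 at fret 8 → A♯4 (MIDI 70); D3 at fret 4 → F♯3 (MIDI 54).
70 − 54 = 16, so the two pitches are 16 semitones apart, with A♯4 the higher.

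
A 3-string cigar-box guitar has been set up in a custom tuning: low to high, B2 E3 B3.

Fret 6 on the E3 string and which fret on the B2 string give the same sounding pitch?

Fret 6 on E3 is MIDI 52 + 6 = 58 (Bb3). On the B2 string (open MIDI 47), that pitch is 58 − 47 = fret 11.

11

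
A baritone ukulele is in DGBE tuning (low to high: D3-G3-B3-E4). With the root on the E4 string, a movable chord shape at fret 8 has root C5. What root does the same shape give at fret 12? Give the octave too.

Moving from fret 8 to fret 12 shifts the root by 4 semitones.
C5 up 4 semitones is E5.

E5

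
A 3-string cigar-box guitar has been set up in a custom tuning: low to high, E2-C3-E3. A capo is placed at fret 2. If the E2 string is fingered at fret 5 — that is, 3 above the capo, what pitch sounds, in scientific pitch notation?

A2

The capo raises the open E2 by 2 semitones to F♯2; fretting 3 more gives E2 + 2 + 3 = E2 + 5 semitones = A2.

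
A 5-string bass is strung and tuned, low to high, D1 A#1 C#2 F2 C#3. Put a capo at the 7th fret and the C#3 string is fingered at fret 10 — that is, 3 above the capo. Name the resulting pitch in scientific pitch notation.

B3

The capo raises the open C#3 by 7 semitones to G#3; fretting 3 more gives C#3 + 7 + 3 = C#3 + 10 semitones = B3.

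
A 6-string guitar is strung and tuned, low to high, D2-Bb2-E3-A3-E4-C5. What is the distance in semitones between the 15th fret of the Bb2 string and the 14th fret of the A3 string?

10 semitones

Bb2 at fret 15 → Db4 (MIDI 61); A3 at fret 14 → B4 (MIDI 71).
61 − 71 = -10, so the two pitches are 10 semitones apart, with B4 the higher.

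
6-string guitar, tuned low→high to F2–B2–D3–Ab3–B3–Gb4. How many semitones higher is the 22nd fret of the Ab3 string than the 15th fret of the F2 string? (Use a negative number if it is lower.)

Ab3 at fret 22 → Gb5 (MIDI 78); F2 at fret 15 → Ab3 (MIDI 56).
78 − 56 = 22, so the two pitches are 22 semitones apart.

22 semitones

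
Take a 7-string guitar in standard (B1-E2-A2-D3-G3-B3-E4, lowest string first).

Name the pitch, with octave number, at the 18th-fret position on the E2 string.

A#3

E2 is MIDI 40. Adding 18 gives 58, which is A#3.
(Equivalently spelled Bb3.)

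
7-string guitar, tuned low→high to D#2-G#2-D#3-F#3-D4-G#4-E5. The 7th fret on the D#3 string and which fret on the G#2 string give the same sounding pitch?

14

Fret 7 on D#3 is MIDI 51 + 7 = 58 (A#3). On the G#2 string (open MIDI 44), that pitch is 58 − 44 = fret 14.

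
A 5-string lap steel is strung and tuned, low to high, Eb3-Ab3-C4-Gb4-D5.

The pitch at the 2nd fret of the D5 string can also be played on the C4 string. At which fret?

16

Fret 2 on D5 is MIDI 74 + 2 = 76 (E5). On the C4 string (open MIDI 60), that pitch is 76 − 60 = fret 16.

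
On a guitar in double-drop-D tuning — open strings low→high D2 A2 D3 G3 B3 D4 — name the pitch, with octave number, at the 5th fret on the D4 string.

The open D4 string plus 5 semitones: D–D#–E–F–F#–G.
No B→C boundary is crossed, so the octave stays at 4.

G4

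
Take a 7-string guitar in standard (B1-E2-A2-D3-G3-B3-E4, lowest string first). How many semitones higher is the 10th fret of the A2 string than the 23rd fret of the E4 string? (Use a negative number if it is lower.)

-32 semitones

A2 at fret 10 → G3 (MIDI 55); E4 at fret 23 → D#6 (MIDI 87).
55 − 87 = -32, so the two pitches are 32 semitones apart.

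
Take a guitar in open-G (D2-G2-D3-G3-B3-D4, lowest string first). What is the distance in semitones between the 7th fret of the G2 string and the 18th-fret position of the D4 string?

30 semitones

G2 at fret 7 → D3 (MIDI 50); D4 at fret 18 → G♯5 (MIDI 80).
50 − 80 = -30, so the two pitches are 30 semitones apart, with G♯5 the higher.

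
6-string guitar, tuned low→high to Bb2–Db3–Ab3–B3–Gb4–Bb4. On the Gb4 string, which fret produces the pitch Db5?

7

Db5 is 7 semitones above the open Gb4 (Gb–G–Ab–A–Bb–B–C–Db), so it sits at fret 7.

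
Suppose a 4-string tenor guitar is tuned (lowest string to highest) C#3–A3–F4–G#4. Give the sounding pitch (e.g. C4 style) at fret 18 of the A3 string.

D#5

The open A3 string plus 18 semitones: A–A#–B–C–…–C#–D–D#.
The walk passes from B into C 2 times, so the octave number goes from 3 to 5.
(Equivalently spelled Eb5.)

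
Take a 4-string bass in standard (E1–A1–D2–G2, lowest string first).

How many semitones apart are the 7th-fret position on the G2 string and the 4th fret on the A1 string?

G2 at fret 7 → D3 (MIDI 50); A1 at fret 4 → C#2 (MIDI 37).
50 − 37 = 13, so the two pitches are 13 semitones apart, with D3 the higher.

13 semitones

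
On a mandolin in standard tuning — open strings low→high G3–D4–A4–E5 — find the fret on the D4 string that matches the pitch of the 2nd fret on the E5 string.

Fret 2 on E5 is MIDI 76 + 2 = 78 (F#5). On the D4 string (open MIDI 62), that pitch is 78 − 62 = fret 16.

16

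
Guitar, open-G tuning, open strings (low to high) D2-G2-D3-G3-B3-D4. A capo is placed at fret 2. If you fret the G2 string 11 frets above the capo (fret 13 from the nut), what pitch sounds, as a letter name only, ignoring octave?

The capo raises the open G2 by 2 semitones to A2; fretting 11 more gives G2 + 2 + 11 = G2 + 13 semitones, landing on G#.

G#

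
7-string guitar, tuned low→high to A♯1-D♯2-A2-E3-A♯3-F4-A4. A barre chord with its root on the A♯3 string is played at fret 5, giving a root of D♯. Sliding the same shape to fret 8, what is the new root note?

Moving from fret 5 to fret 8 shifts the root by 3 semitones.
D♯ up 3 semitones is F♯.

F♯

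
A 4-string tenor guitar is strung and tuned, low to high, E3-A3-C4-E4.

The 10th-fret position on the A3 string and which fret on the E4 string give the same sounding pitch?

A3 at fret 10 is A3 + 10 semitones = G4.
The open E4 string is 7 semitones above the open A3, so the same pitch on the E4 string lies at fret 10 − 7 = 3.

3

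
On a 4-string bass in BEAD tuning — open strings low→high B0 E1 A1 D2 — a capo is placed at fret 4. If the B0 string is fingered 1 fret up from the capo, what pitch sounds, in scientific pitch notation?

The capo raises the open B0 by 4 semitones to D#1; fretting 1 more gives B0 + 4 + 1 = B0 + 5 semitones = E1.

E1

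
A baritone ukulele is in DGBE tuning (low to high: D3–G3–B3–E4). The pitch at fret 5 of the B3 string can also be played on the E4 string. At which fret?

B3 at fret 5 is B3 + 5 semitones = E4.
The open E4 string is 5 semitones above the open B3, so the same pitch on the E4 string lies at fret 5 − 5 = 0.

0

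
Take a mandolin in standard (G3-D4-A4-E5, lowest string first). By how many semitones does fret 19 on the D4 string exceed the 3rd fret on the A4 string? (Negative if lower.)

9 semitones

D4 at fret 19 → A5 (MIDI 81); A4 at fret 3 → C5 (MIDI 72).
81 − 72 = 9, so the two pitches are 9 semitones apart.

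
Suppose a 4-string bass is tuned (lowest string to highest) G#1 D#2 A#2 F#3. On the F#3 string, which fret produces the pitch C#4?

7

C#4 is 7 semitones above the open F#3 (F#–G–G#–A–A#–B–C–C#), so it sits at fret 7.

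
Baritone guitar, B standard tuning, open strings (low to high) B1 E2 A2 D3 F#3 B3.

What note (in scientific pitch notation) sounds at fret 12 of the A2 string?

The open A2 string plus 12 semitones: A–A#–B–C–…–G–G#–A.
The walk passes from B into C once, so the octave number goes from 2 to 3.

A3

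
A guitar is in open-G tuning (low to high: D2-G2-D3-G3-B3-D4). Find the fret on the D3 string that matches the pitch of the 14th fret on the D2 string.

2

Fret 14 on D2 is MIDI 38 + 14 = 52 (E3). On the D3 string (open MIDI 50), that pitch is 52 − 50 = fret 2.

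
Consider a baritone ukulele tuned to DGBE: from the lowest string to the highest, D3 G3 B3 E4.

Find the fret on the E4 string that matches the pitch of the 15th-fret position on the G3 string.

6

Fret 15 on G3 is MIDI 55 + 15 = 70 (A♯4). On the E4 string (open MIDI 64), that pitch is 70 − 64 = fret 6.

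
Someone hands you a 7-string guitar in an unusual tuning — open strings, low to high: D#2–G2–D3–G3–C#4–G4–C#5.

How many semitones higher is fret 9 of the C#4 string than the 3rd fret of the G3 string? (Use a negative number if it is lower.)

C#4 at fret 9 → A#4 (MIDI 70); G3 at fret 3 → A#3 (MIDI 58).
70 − 58 = 12, so the two pitches are 12 semitones apart.

12 semitones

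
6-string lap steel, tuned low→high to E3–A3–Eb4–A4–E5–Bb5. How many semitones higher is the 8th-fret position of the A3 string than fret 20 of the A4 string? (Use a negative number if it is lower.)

A3 at fret 8 → F4 (MIDI 65); A4 at fret 20 → F6 (MIDI 89).
65 − 89 = -24, so the two pitches are 24 semitones apart.

-24 semitones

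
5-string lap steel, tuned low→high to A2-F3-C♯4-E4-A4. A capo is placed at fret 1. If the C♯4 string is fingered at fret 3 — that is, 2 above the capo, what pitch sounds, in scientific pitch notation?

The capo raises the open C♯4 by 1 semitone to D4; fretting 2 more gives C♯4 + 1 + 2 = C♯4 + 3 semitones = E4.

E4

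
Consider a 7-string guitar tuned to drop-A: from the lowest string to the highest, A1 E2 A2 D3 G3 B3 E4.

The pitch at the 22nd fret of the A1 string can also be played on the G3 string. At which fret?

0

Fret 22 on A1 is MIDI 33 + 22 = 55 (G3). On the G3 string (open MIDI 55), that pitch is 55 − 55 = fret 0.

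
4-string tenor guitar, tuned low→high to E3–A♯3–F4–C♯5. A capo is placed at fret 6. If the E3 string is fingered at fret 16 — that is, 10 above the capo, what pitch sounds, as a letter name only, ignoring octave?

G♯

The capo raises the open E3 by 6 semitones to A♯3; fretting 10 more gives E3 + 6 + 10 = E3 + 16 semitones, landing on G♯.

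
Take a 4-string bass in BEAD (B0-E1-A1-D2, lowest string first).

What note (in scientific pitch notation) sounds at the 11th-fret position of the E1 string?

D#2

E1 is MIDI 28. Adding 11 gives 39, which is D#2.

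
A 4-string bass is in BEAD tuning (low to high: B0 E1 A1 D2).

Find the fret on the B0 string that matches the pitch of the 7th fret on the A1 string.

Fret 7 on A1 is MIDI 33 + 7 = 40 (E2). On the B0 string (open MIDI 23), that pitch is 40 − 23 = fret 17.

17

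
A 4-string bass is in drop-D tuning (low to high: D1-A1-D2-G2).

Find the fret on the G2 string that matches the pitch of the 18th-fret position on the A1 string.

A1 at fret 18 is A1 + 18 semitones = D#3.
The open G2 string is 10 semitones above the open A1, so the same pitch on the G2 string lies at fret 18 − 10 = 8.

8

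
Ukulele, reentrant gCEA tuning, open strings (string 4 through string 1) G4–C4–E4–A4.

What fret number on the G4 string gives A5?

A5 is 14 semitones above the open G4 (G–G#–A–A#–…–G–G#–A), so it sits at fret 14.

14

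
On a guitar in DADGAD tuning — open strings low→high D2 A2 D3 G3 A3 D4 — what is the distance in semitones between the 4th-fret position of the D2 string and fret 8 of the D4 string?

D2 at fret 4 → F#2 (MIDI 42); D4 at fret 8 → A#4 (MIDI 70).
42 − 70 = -28, so the two pitches are 28 semitones apart, with A#4 the higher.

28 semitones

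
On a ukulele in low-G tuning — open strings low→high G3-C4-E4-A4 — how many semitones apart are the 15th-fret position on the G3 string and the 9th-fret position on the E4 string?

3 semitones

G3 at fret 15 → A#4 (MIDI 70); E4 at fret 9 → C#5 (MIDI 73).
70 − 73 = -3, so the two pitches are 3 semitones apart, with C#5 the higher.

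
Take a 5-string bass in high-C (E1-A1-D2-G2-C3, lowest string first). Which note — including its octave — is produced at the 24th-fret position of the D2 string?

The open D2 string plus 24 semitones: D–D#–E–F–…–C–C#–D.
The walk passes from B into C 2 times, so the octave number goes from 2 to 4.

D4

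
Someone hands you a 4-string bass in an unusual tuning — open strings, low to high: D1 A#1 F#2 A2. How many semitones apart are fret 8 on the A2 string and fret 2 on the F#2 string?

9 semitones

A2 at fret 8 → F3 (MIDI 53); F#2 at fret 2 → G#2 (MIDI 44).
53 − 44 = 9, so the two pitches are 9 semitones apart, with F3 the higher.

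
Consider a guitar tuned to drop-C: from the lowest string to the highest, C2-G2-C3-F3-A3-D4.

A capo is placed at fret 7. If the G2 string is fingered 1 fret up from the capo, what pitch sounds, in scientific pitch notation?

D#3

The capo raises the open G2 by 7 semitones to D3; fretting 1 more gives G2 + 7 + 1 = G2 + 8 semitones = D#3.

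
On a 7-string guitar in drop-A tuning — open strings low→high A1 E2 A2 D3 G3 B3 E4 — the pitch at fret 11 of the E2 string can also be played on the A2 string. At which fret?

Fret 11 on E2 is MIDI 40 + 11 = 51 (D#3). On the A2 string (open MIDI 45), that pitch is 51 − 45 = fret 6.

6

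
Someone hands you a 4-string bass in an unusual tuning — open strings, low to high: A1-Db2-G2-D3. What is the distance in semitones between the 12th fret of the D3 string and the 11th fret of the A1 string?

18 semitones

D3 at fret 12 → D4 (MIDI 62); A1 at fret 11 → Ab2 (MIDI 44).
62 − 44 = 18, so the two pitches are 18 semitones apart, with D4 the higher.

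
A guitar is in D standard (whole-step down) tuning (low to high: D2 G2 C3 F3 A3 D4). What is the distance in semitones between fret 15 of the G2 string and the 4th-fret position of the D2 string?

16 semitones

G2 at fret 15 → A♯3 (MIDI 58); D2 at fret 4 → F♯2 (MIDI 42).
58 − 42 = 16, so the two pitches are 16 semitones apart, with A♯3 the higher.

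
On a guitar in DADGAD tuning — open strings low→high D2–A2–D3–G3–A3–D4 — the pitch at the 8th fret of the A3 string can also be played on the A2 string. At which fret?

A3 at fret 8 is A3 + 8 semitones = F4.
The open A2 string is 12 semitones below the open A3, so the same pitch on the A2 string lies at fret 8 + 12 = 20.

20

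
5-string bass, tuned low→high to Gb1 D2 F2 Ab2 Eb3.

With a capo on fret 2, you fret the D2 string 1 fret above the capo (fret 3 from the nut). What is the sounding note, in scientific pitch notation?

F2

The capo raises the open D2 by 2 semitones to E2; fretting 1 more gives D2 + 2 + 1 = D2 + 3 semitones = F2.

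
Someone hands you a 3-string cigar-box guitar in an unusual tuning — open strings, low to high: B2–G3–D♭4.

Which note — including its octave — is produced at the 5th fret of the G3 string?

C4

The open G3 string plus 5 semitones: G–Ab–A–Bb–B–C.
The walk passes from B into C once, so the octave number goes from 3 to 4.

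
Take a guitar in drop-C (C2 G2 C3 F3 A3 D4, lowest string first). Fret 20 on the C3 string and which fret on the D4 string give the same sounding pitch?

6

Fret 20 on C3 is MIDI 48 + 20 = 68 (G♯4). On the D4 string (open MIDI 62), that pitch is 68 − 62 = fret 6.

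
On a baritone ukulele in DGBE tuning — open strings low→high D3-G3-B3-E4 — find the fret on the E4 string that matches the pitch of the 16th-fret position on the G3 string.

7

G3 at fret 16 is G3 + 16 semitones = B4.
The open E4 string is 9 semitones above the open G3, so the same pitch on the E4 string lies at fret 16 − 9 = 7.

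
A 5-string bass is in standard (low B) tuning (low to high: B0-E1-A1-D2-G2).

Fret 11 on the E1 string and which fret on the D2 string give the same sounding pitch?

Fret 11 on E1 is MIDI 28 + 11 = 39 (D#2). On the D2 string (open MIDI 38), that pitch is 39 − 38 = fret 1.

1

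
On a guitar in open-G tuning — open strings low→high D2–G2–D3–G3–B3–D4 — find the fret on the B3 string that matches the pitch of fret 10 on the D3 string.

1

D3 at fret 10 is D3 + 10 semitones = C4.
The open B3 string is 9 semitones above the open D3, so the same pitch on the B3 string lies at fret 10 − 9 = 1.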